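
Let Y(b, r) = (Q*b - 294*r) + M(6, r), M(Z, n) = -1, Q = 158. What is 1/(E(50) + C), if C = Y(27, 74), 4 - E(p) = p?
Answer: -1/17537 ≈ -5.7022e-5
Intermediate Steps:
E(p) = 4 - p
Y(b, r) = -1 - 294*r + 158*b (Y(b, r) = (158*b - 294*r) - 1 = (-294*r + 158*b) - 1 = -1 - 294*r + 158*b)
C = -17491 (C = -1 - 294*74 + 158*27 = -1 - 21756 + 4266 = -17491)
1/(E(50) + C) = 1/((4 - 1*50) - 17491) = 1/((4 - 50) - 17491) = 1/(-46 - 17491) = 1/(-17537) = -1/17537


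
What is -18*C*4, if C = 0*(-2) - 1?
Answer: 72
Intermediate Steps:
C = -1 (C = 0 - 1 = -1)
-18*C*4 = -18*(-1)*4 = 18*4 = 72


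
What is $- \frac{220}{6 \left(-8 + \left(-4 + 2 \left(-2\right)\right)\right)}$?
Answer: $\frac{55}{24} \approx 2.2917$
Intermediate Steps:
$- \frac{220}{6 \left(-8 + \left(-4 + 2 \left(-2\right)\right)\right)} = - \frac{220}{6 \left(-8 - 8\right)} = - \frac{220}{6 \left(-16\right)} = - \frac{220}{-96} = \left(-220\right) \left(- \frac{1}{96}\right) = \frac{55}{24}$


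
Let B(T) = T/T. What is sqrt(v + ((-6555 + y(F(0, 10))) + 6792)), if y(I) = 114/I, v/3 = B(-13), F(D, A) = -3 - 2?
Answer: sqrt(5430)/5 ≈ 14.738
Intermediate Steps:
F(D, A) = -5
B(T) = 1
v = 3 (v = 3*1 = 3)
sqrt(v + ((-6555 + y(F(0, 10))) + 6792)) = sqrt(3 + ((-6555 + 114/(-5)) + 6792)) = sqrt(3 + ((-6555 + 114*(-1/5)) + 6792)) = sqrt(3 + ((-6555 - 114/5) + 6792)) = sqrt(3 + (-32889/5 + 6792)) = sqrt(3 + 1071/5) = sqrt(1086/5) = sqrt(5430)/5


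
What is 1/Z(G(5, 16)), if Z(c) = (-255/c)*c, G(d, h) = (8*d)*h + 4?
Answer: -1/255 ≈ -0.0039216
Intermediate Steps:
G(d, h) = 4 + 8*d*h (G(d, h) = 8*d*h + 4 = 4 + 8*d*h)
Z(c) = -255
1/Z(G(5, 16)) = 1/(-255) = -1/255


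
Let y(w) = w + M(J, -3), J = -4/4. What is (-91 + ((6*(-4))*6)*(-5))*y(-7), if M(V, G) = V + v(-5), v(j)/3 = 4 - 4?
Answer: -5032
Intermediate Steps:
v(j) = 0 (v(j) = 3*(4 - 4) = 3*0 = 0)
J = -1 (J = -4*¼ = -1)
M(V, G) = V (M(V, G) = V + 0 = V)
y(w) = -1 + w (y(w) = w - 1 = -1 + w)
(-91 + ((6*(-4))*6)*(-5))*y(-7) = (-91 + ((6*(-4))*6)*(-5))*(-1 - 7) = (-91 - 24*6*(-5))*(-8) = (-91 - 144*(-5))*(-8) = (-91 + 720)*(-8) = 629*(-8) = -5032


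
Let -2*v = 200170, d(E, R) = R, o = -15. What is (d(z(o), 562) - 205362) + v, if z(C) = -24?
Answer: -304885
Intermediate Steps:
v = -100085 (v = -½*200170 = -100085)
(d(z(o), 562) - 205362) + v = (562 - 205362) - 100085 = -204800 - 100085 = -304885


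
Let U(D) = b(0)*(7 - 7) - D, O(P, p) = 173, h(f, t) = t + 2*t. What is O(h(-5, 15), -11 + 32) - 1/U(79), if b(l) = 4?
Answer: 13668/79 ≈ 173.01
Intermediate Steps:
h(f, t) = 3*t
U(D) = -D (U(D) = 4*(7 - 7) - D = 4*0 - D = 0 - D = -D)
O(h(-5, 15), -11 + 32) - 1/U(79) = 173 - 1/((-1*79)) = 173 - 1/(-79) = 173 - 1*(-1/79) = 173 + 1/79 = 13668/79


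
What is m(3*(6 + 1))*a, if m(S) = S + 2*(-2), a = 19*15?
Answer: 4845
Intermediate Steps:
a = 285
m(S) = -4 + S (m(S) = S - 4 = -4 + S)
m(3*(6 + 1))*a = (-4 + 3*(6 + 1))*285 = (-4 + 3*7)*285 = (-4 + 21)*285 = 17*285 = 4845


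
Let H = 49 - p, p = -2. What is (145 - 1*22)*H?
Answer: 6273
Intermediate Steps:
H = 51 (H = 49 - 1*(-2) = 49 + 2 = 51)
(145 - 1*22)*H = (145 - 1*22)*51 = (145 - 22)*51 = 123*51 = 6273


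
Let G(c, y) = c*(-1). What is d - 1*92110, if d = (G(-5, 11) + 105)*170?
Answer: -73410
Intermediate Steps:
G(c, y) = -c
d = 18700 (d = (-1*(-5) + 105)*170 = (5 + 105)*170 = 110*170 = 18700)
d - 1*92110 = 18700 - 1*92110 = 18700 - 92110 = -73410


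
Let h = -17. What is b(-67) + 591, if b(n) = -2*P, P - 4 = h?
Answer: 617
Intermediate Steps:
P = -13 (P = 4 - 17 = -13)
b(n) = 26 (b(n) = -2*(-13) = 26)
b(-67) + 591 = 26 + 591 = 617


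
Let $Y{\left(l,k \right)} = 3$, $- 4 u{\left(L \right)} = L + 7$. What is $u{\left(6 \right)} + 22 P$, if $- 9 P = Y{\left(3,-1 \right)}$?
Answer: $- \frac{127}{12} \approx -10.583$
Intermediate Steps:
$u{\left(L \right)} = - \frac{7}{4} - \frac{L}{4}$ ($u{\left(L \right)} = - \frac{L + 7}{4} = - \frac{7 + L}{4} = - \frac{7}{4} - \frac{L}{4}$)
$P = - \frac{1}{3}$ ($P = \left(- \frac{1}{9}\right) 3 = - \frac{1}{3} \approx -0.33333$)
$u{\left(6 \right)} + 22 P = \left(- \frac{7}{4} - \frac{3}{2}\right) + 22 \left(- \frac{1}{3}\right) = \left(- \frac{7}{4} - \frac{3}{2}\right) - \frac{22}{3} = - \frac{13}{4} - \frac{22}{3} = - \frac{127}{12}$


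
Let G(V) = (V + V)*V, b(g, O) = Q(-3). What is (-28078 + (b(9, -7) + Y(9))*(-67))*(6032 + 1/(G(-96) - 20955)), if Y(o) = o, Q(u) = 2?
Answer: -146175949675/841 ≈ -1.7381e+8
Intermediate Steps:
b(g, O) = 2
G(V) = 2*V² (G(V) = (2*V)*V = 2*V²)
(-28078 + (b(9, -7) + Y(9))*(-67))*(6032 + 1/(G(-96) - 20955)) = (-28078 + (2 + 9)*(-67))*(6032 + 1/(2*(-96)² - 20955)) = (-28078 + 11*(-67))*(6032 + 1/(2*9216 - 20955)) = (-28078 - 737)*(6032 + 1/(18432 - 20955)) = -28815*(6032 + 1/(-2523)) = -28815*(6032 - 1/2523) = -28815*15218735/2523 = -146175949675/841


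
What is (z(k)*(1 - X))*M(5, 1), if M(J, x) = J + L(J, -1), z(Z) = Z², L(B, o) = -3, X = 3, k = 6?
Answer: -144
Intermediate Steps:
M(J, x) = -3 + J (M(J, x) = J - 3 = -3 + J)
(z(k)*(1 - X))*M(5, 1) = (6²*(1 - 1*3))*(-3 + 5) = (36*(1 - 3))*2 = (36*(-2))*2 = -72*2 = -144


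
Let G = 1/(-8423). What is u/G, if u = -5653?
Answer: 47615219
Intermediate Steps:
G = -1/8423 ≈ -0.00011872
u/G = -5653/(-1/8423) = -5653*(-8423) = 47615219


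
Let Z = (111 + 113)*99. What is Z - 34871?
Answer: -12695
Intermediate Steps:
Z = 22176 (Z = 224*99 = 22176)
Z - 34871 = 22176 - 34871 = -12695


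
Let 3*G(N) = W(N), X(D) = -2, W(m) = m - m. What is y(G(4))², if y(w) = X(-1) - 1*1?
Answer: 9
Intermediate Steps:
W(m) = 0
G(N) = 0 (G(N) = (⅓)*0 = 0)
y(w) = -3 (y(w) = -2 - 1*1 = -2 - 1 = -3)
y(G(4))² = (-3)² = 9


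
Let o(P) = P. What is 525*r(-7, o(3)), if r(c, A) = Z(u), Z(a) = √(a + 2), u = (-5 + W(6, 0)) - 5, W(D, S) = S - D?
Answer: 525*I*√14 ≈ 1964.4*I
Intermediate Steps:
u = -16 (u = (-5 + (0 - 1*6)) - 5 = (-5 + (0 - 6)) - 5 = (-5 - 6) - 5 = -11 - 5 = -16)
Z(a) = √(2 + a)
r(c, A) = I*√14 (r(c, A) = √(2 - 16) = √(-14) = I*√14)
525*r(-7, o(3)) = 525*(I*√14) = 525*I*√14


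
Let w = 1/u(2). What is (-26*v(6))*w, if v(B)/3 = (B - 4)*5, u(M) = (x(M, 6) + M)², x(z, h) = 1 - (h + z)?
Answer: -156/5 ≈ -31.200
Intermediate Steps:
x(z, h) = 1 - h - z (x(z, h) = 1 + (-h - z) = 1 - h - z)
u(M) = 25 (u(M) = ((1 - 1*6 - M) + M)² = ((1 - 6 - M) + M)² = ((-5 - M) + M)² = (-5)² = 25)
w = 1/25 ≈ 0.040000
v(B) = -60 + 15*B (v(B) = 3*((B - 4)*5) = 3*((-4 + B)*5) = 3*(-20 + 5*B) = -60 + 15*B)
(-26*v(6))*w = -26*(-60 + 15*6)*(1/25) = -26*(-60 + 90)*(1/25) = -26*30*(1/25) = -780*1/25 = -156/5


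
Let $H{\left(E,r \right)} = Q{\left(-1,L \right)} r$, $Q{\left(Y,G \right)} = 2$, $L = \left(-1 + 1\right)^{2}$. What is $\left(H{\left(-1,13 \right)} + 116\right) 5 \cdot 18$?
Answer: $12780$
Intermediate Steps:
$L = 0$ ($L = 0^{2} = 0$)
$H{\left(E,r \right)} = 2 r$
$\left(H{\left(-1,13 \right)} + 116\right) 5 \cdot 18 = \left(2 \cdot 13 + 116\right) 5 \cdot 18 = \left(26 + 116\right) 90 = 142 \cdot 90 = 12780$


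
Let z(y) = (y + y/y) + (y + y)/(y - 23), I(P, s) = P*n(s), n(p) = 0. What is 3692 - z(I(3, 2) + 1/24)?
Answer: 48809281/13224 ≈ 3691.0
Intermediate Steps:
I(P, s) = 0 (I(P, s) = P*0 = 0)
z(y) = 1 + y + 2*y/(-23 + y) (z(y) = (y + 1) + (2*y)/(-23 + y) = (1 + y) + 2*y/(-23 + y) = 1 + y + 2*y/(-23 + y))
3692 - z(I(3, 2) + 1/24) = 3692 - (-23 + (0 + 1/24)² - 20*(0 + 1/24))/(-23 + (0 + 1/24)) = 3692 - (-23 + (1/24)² - 20*1/24)/(-23 + 1/24) = 3692 - (-23 + 1/576 - ⅚)/(-551/24) = 3692 - (-24)*(-13727)/(551*576) = 3692 - 1*13727/13224 = 3692 - 13727/13224 = 48809281/13224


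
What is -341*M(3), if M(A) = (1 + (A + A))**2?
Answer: -16709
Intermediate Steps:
M(A) = (1 + 2*A)**2
-341*M(3) = -341*(1 + 2*3)**2 = -341*(1 + 6)**2 = -341*7**2 = -341*49 = -16709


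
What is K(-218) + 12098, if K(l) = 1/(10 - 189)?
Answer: 2165541/179 ≈ 12098.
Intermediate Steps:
K(l) = -1/179 (K(l) = 1/(-179) = -1/179)
K(-218) + 12098 = -1/179 + 12098 = 2165541/179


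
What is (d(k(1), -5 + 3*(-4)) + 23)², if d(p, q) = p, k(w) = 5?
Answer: 784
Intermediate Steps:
(d(k(1), -5 + 3*(-4)) + 23)² = (5 + 23)² = 28² = 784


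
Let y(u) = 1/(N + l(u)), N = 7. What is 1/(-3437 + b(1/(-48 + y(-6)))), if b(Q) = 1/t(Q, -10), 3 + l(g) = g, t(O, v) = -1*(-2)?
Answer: -2/6873 ≈ -0.00029099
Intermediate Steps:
t(O, v) = 2
l(g) = -3 + g
y(u) = 1/(4 + u) (y(u) = 1/(7 + (-3 + u)) = 1/(4 + u))
b(Q) = 1/2
1/(-3437 + b(1/(-48 + y(-6)))) = 1/(-3437 + 1/2) = 1/(-6873/2) = -2/6873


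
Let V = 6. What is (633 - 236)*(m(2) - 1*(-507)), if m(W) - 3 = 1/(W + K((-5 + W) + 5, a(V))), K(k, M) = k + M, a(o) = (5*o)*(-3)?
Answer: 17412023/86 ≈ 2.0247e+5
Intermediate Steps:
a(o) = -15*o
K(k, M) = M + k
m(W) = 3 + 1/(-90 + 2*W) (m(W) = 3 + 1/(W + (-15*6 + ((-5 + W) + 5))) = 3 + 1/(W + (-90 + W)) = 3 + 1/(-90 + 2*W))
(633 - 236)*(m(2) - 1*(-507)) = (633 - 236)*((-269 + 6*2)/(2*(-45 + 2)) - 1*(-507)) = 397*((½)*(-269 + 12)/(-43) + 507) = 397*((½)*(-1/43)*(-257) + 507) = 397*(257/86 + 507) = 397*(43859/86) = 17412023/86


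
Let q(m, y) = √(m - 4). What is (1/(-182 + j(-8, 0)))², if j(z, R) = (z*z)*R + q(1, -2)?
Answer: (182 - I*√3)⁻² ≈ 3.0181e-5 + 5.7451e-7*I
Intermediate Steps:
q(m, y) = √(-4 + m)
j(z, R) = I*√3 + R*z² (j(z, R) = (z*z)*R + √(-4 + 1) = z²*R + √(-3) = R*z² + I*√3 = I*√3 + R*z²)
(1/(-182 + j(-8, 0)))² = (1/(-182 + (I*√3 + 0*(-8)²)))² = (1/(-182 + (I*√3 + 0*64)))² = (1/(-182 + (I*√3 + 0)))² = (1/(-182 + I*√3))² = (-182 + I*√3)⁻²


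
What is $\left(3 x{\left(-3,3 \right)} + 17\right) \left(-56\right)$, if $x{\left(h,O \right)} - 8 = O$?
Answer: $-2800$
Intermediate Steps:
$x{\left(h,O \right)} = 8 + O$
$\left(3 x{\left(-3,3 \right)} + 17\right) \left(-56\right) = \left(3 \left(8 + 3\right) + 17\right) \left(-56\right) = \left(3 \cdot 11 + 17\right) \left(-56\right) = \left(33 + 17\right) \left(-56\right) = 50 \left(-56\right) = -2800$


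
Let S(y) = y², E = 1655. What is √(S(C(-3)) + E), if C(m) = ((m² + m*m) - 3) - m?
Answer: √1979 ≈ 44.486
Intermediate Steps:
C(m) = -3 - m + 2*m² (C(m) = ((m² + m²) - 3) - m = (2*m² - 3) - m = (-3 + 2*m²) - m = -3 - m + 2*m²)
√(S(C(-3)) + E) = √((-3 - 1*(-3) + 2*(-3)²)² + 1655) = √((-3 + 3 + 2*9)² + 1655) = √((-3 + 3 + 18)² + 1655) = √(18² + 1655) = √(324 + 1655) = √1979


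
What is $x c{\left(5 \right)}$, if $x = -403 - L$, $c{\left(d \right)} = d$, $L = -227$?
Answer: $-880$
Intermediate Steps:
$x = -176$ ($x = -403 - -227 = -403 + 227 = -176$)
$x c{\left(5 \right)} = \left(-176\right) 5 = -880$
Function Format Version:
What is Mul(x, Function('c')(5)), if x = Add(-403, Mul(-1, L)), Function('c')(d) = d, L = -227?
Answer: -880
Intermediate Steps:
x = -176 (x = Add(-403, Mul(-1, -227)) = Add(-403, 227) = -176)
Mul(x, Function('c')(5)) = Mul(-176, 5) = -880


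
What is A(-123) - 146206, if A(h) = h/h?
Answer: -146205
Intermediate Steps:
A(h) = 1
A(-123) - 146206 = 1 - 146206 = -146205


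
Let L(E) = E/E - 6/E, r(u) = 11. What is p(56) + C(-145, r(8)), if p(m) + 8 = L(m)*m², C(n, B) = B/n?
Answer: 404829/145 ≈ 2791.9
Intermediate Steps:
L(E) = 1 - 6/E
p(m) = -8 + m*(-6 + m) (p(m) = -8 + ((-6 + m)/m)*m² = -8 + m*(-6 + m))
p(56) + C(-145, r(8)) = (-8 + 56*(-6 + 56)) + 11/(-145) = (-8 + 56*50) + 11*(-1/145) = (-8 + 2800) - 11/145 = 2792 - 11/145 = 404829/145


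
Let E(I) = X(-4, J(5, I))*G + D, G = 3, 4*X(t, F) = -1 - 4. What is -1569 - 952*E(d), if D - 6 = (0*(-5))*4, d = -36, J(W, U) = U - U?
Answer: -3711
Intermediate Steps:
J(W, U) = 0
X(t, F) = -5/4 (X(t, F) = (-1 - 4)/4 = (¼)*(-5) = -5/4)
D = 6 (D = 6 + (0*(-5))*4 = 6 + 0*4 = 6 + 0 = 6)
E(I) = 9/4 (E(I) = -5/4*3 + 6 = -15/4 + 6 = 9/4)
-1569 - 952*E(d) = -1569 - 952*9/4 = -1569 - 2142 = -3711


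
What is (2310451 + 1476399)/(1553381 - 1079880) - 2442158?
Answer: -1156360468308/473501 ≈ -2.4422e+6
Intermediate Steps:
(2310451 + 1476399)/(1553381 - 1079880) - 2442158 = 3786850/473501 - 2442158 = -1156360468308/473501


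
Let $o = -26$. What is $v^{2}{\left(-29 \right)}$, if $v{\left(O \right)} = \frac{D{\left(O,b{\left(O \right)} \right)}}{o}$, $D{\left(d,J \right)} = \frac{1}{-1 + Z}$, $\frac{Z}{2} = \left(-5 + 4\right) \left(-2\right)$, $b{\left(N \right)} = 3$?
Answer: $\frac{1}{6084} \approx 0.00016437$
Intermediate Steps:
$Z = 4$ ($Z = 2 \left(-5 + 4\right) \left(-2\right) = 2 \left(\left(-1\right) \left(-2\right)\right) = 2 \cdot 2 = 4$)
$D{\left(d,J \right)} = \frac{1}{3}$ ($D{\left(d,J \right)} = \frac{1}{-1 + 4} = \frac{1}{3}$)
$v{\left(O \right)} = - \frac{1}{78}$ ($v{\left(O \right)} = \frac{1}{3 \left(-26\right)} = \frac{1}{3} \left(- \frac{1}{26}\right) = - \frac{1}{78}$)
$v^{2}{\left(-29 \right)} = \left(- \frac{1}{78}\right)^{2} = \frac{1}{6084}$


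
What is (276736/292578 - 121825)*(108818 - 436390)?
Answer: 5837830640539604/146289 ≈ 3.9906e+10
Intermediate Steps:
(276736/292578 - 121825)*(108818 - 436390) = (276736*(1/292578) - 121825)*(-327572) = (138368/146289 - 121825)*(-327572) = -17821519057/146289*(-327572) = 5837830640539604/146289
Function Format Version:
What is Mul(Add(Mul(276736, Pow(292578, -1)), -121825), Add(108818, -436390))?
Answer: Rational(5837830640539604, 146289) ≈ 3.9906e+10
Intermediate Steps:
Mul(Add(Mul(276736, Pow(292578, -1)), -121825), Add(108818, -436390)) = Mul(Add(Mul(276736, Rational(1, 292578)), -121825), -327572) = Mul(Add(Rational(138368, 146289), -121825), -327572) = Mul(Rational(-17821519057, 146289), -327572) = Rational(5837830640539604, 146289)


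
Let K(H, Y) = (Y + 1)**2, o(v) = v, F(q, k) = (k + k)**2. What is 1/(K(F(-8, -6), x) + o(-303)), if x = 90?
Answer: 1/7978 ≈ 0.00012534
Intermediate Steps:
F(q, k) = 4*k**2 (F(q, k) = (2*k)**2 = 4*k**2)
K(H, Y) = (1 + Y)**2
1/(K(F(-8, -6), x) + o(-303)) = 1/((1 + 90)**2 - 303) = 1/(91**2 - 303) = 1/(8281 - 303) = 1/7978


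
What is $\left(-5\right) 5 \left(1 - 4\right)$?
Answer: $75$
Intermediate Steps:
$\left(-5\right) 5 \left(1 - 4\right) = \left(-25\right) \left(-3\right) = 75$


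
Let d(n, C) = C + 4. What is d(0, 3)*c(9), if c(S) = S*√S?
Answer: 189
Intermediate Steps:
c(S) = S^(3/2)
d(n, C) = 4 + C
d(0, 3)*c(9) = (4 + 3)*9^(3/2) = 7*27 = 189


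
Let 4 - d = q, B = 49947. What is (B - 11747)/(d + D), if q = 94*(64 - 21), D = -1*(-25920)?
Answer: 19100/10941 ≈ 1.7457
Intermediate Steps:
D = 25920
q = 4042 (q = 94*43 = 4042)
d = -4038 (d = 4 - 1*4042 = 4 - 4042 = -4038)
(B - 11747)/(d + D) = (49947 - 11747)/(-4038 + 25920) = 38200/21882 = 38200*(1/21882) = 19100/10941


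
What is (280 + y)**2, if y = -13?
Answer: 71289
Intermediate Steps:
(280 + y)**2 = (280 - 13)**2 = 267**2 = 71289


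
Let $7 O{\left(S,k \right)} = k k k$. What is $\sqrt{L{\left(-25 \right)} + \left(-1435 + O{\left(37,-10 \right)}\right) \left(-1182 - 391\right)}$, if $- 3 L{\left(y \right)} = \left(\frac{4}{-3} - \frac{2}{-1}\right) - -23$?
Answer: $\frac{4 \sqrt{68409061}}{21} \approx 1575.4$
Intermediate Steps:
$O{\left(S,k \right)} = \frac{k^{3}}{7}$ ($O{\left(S,k \right)} = \frac{k k k}{7} = \frac{k^{2} k}{7} = \frac{k^{3}}{7}$)
$L{\left(y \right)} = - \frac{71}{9}$ ($L{\left(y \right)} = - \frac{\left(\frac{4}{-3} - \frac{2}{-1}\right) - -23}{3} = - \frac{\left(4 \left(- \frac{1}{3}\right) - -2\right) + 23}{3} = - \frac{\left(- \frac{4}{3} + 2\right) + 23}{3} = - \frac{\frac{2}{3} + 23}{3} = \left(- \frac{1}{3}\right) \frac{71}{3} = - \frac{71}{9}$)
$\sqrt{L{\left(-25 \right)} + \left(-1435 + O{\left(37,-10 \right)}\right) \left(-1182 - 391\right)} = \sqrt{- \frac{71}{9} + \left(-1435 + \frac{\left(-10\right)^{3}}{7}\right) \left(-1182 - 391\right)} = \sqrt{- \frac{71}{9} + \left(-1435 + \frac{1}{7} \left(-1000\right)\right) \left(-1573\right)} = \sqrt{- \frac{71}{9} + \left(-1435 - \frac{1000}{7}\right) \left(-1573\right)} = \sqrt{- \frac{71}{9} - - \frac{17373785}{7}} = \sqrt{- \frac{71}{9} + \frac{17373785}{7}} = \sqrt{\frac{156363568}{63}} = \frac{4 \sqrt{68409061}}{21}$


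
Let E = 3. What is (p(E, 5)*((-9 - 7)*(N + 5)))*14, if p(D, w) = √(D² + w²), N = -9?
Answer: 896*√34 ≈ 5224.5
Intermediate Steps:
(p(E, 5)*((-9 - 7)*(N + 5)))*14 = (√(3² + 5²)*((-9 - 7)*(-9 + 5)))*14 = (√(9 + 25)*(-16*(-4)))*14 = (√34*64)*14 = (64*√34)*14 = 896*√34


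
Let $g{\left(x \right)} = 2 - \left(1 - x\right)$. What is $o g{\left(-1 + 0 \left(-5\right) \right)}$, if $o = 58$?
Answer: $0$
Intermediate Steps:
$g{\left(x \right)} = 1 + x$ ($g{\left(x \right)} = 2 + \left(-1 + x\right) = 1 + x$)
$o g{\left(-1 + 0 \left(-5\right) \right)} = 58 \left(1 + \left(-1 + 0 \left(-5\right)\right)\right) = 58 \left(1 + \left(-1 + 0\right)\right) = 58 \left(1 - 1\right) = 58 \cdot 0 = 0$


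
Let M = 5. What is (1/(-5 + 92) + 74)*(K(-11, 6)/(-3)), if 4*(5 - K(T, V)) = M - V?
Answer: -45073/348 ≈ -129.52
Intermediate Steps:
K(T, V) = 15/4 + V/4 (K(T, V) = 5 - (5 - V)/4 = 5 + (-5/4 + V/4) = 15/4 + V/4)
(1/(-5 + 92) + 74)*(K(-11, 6)/(-3)) = (1/(-5 + 92) + 74)*((15/4 + (¼)*6)/(-3)) = (1/87 + 74)*((15/4 + 3/2)*(-⅓)) = (1/87 + 74)*((21/4)*(-⅓)) = (6439/87)*(-7/4) = -45073/348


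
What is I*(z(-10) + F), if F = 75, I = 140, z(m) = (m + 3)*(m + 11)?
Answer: 9520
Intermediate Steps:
z(m) = (3 + m)*(11 + m)
I*(z(-10) + F) = 140*((33 + (-10)² + 14*(-10)) + 75) = 140*((33 + 100 - 140) + 75) = 140*(-7 + 75) = 140*68 = 9520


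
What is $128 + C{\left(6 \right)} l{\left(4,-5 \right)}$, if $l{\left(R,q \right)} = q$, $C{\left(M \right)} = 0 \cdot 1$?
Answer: $128$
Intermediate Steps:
$C{\left(M \right)} = 0$
$128 + C{\left(6 \right)} l{\left(4,-5 \right)} = 128 + 0 \left(-5\right) = 128 + 0 = 128$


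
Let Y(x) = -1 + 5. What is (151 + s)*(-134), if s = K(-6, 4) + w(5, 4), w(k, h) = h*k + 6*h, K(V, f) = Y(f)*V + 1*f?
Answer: -23450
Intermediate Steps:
Y(x) = 4
K(V, f) = f + 4*V (K(V, f) = 4*V + 1*f = 4*V + f = f + 4*V)
w(k, h) = 6*h + h*k
s = 24 (s = (4 + 4*(-6)) + 4*(6 + 5) = (4 - 24) + 4*11 = -20 + 44 = 24)
(151 + s)*(-134) = (151 + 24)*(-134) = 175*(-134) = -23450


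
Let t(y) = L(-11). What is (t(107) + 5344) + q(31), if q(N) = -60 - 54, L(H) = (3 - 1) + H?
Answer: 5221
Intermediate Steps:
L(H) = 2 + H
q(N) = -114
t(y) = -9 (t(y) = 2 - 11 = -9)
(t(107) + 5344) + q(31) = (-9 + 5344) - 114 = 5335 - 114 = 5221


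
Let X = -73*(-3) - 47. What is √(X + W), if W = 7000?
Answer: 2*√1793 ≈ 84.688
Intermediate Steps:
X = 172 (X = 219 - 47 = 172)
√(X + W) = √(172 + 7000) = √7172 = 2*√1793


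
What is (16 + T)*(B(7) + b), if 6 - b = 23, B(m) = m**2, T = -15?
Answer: 32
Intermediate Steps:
b = -17 (b = 6 - 1*23 = 6 - 23 = -17)
(16 + T)*(B(7) + b) = (16 - 15)*(7**2 - 17) = 1*(49 - 17) = 1*32 = 32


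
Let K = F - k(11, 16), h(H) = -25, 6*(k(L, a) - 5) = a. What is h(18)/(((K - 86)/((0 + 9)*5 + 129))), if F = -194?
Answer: 13050/863 ≈ 15.122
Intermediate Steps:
k(L, a) = 5 + a/6
K = -605/3 (K = -194 - (5 + (⅙)*16) = -194 - (5 + 8/3) = -194 - 1*23/3 = -194 - 23/3 = -605/3 ≈ -201.67)
h(18)/(((K - 86)/((0 + 9)*5 + 129))) = -25*((0 + 9)*5 + 129)/(-605/3 - 86) = -25/((-863/(3*(9*5 + 129)))) = -25/((-863/(3*(45 + 129)))) = -25/((-863/3/174)) = -25/((-863/3*1/174)) = -25/(-863/522) = -25*(-522/863) = 13050/863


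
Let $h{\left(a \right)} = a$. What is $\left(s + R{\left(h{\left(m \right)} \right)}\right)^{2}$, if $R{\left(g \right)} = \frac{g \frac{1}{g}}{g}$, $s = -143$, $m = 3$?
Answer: $\frac{183184}{9} \approx 20354.0$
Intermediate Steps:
$R{\left(g \right)} = \frac{1}{g}$ ($R{\left(g \right)} = 1 \frac{1}{g} = \frac{1}{g}$)
$\left(s + R{\left(h{\left(m \right)} \right)}\right)^{2} = \left(-143 + \frac{1}{3}\right)^{2} = \left(- \frac{428}{3}\right)^{2} = \frac{183184}{9}$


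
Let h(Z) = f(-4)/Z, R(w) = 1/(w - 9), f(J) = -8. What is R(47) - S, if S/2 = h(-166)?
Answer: -221/3154 ≈ -0.070070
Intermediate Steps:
R(w) = 1/(-9 + w)
h(Z) = -8/Z
S = 8/83 (S = 2*(-8/(-166)) = 2*(-8*(-1/166)) = 2*(4/83) = 8/83 ≈ 0.096385)
R(47) - S = 1/(-9 + 47) - 1*8/83 = 1/38 - 8/83 = -221/3154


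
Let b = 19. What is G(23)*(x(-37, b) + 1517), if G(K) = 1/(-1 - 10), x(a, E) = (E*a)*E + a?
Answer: 11877/11 ≈ 1079.7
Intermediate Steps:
x(a, E) = a + a*E² (x(a, E) = a*E² + a = a + a*E²)
G(K) = -1/11 (G(K) = 1/(-11) = -1/11)
G(23)*(x(-37, b) + 1517) = -(-37*(1 + 19²) + 1517)/11 = -(-37*(1 + 361) + 1517)/11 = -(-37*362 + 1517)/11 = -(-13394 + 1517)/11 = -1/11*(-11877) = 11877/11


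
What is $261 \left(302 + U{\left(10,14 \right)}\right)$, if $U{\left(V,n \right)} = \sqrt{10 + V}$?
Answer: $78822 + 522 \sqrt{5} \approx 79989.0$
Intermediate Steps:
$261 \left(302 + U{\left(10,14 \right)}\right) = 261 \left(302 + \sqrt{10 + 10}\right) = 261 \left(302 + \sqrt{20}\right) = 261 \left(302 + 2 \sqrt{5}\right) = 78822 + 522 \sqrt{5}$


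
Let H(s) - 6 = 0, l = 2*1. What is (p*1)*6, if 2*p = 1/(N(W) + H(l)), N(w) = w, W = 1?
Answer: 3/7 ≈ 0.42857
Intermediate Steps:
l = 2
H(s) = 6 (H(s) = 6 + 0 = 6)
p = 1/14 (p = 1/(2*(1 + 6)) = (½)/7 = (½)*(⅐) = 1/14 ≈ 0.071429)
(p*1)*6 = ((1/14)*1)*6 = (1/14)*6 = 3/7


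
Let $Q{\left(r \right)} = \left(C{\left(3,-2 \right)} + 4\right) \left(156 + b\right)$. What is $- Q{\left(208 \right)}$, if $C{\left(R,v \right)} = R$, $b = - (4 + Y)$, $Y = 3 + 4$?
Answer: $-1015$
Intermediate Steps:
$Y = 7$
$b = -11$ ($b = - (4 + 7) = \left(-1\right) 11 = -11$)
$Q{\left(r \right)} = 1015$ ($Q{\left(r \right)} = \left(3 + 4\right) \left(156 - 11\right) = 7 \cdot 145 = 1015$)
$- Q{\left(208 \right)} = \left(-1\right) 1015 = -1015$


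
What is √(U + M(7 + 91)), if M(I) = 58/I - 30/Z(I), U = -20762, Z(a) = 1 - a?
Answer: 3*I*√1063524199/679 ≈ 144.09*I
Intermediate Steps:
M(I) = -30/(1 - I) + 58/I (M(I) = 58/I - 30/(1 - I) = -30/(1 - I) + 58/I)
√(U + M(7 + 91)) = √(-20762 + 2*(-29 + 44*(7 + 91))/((7 + 91)*(-1 + (7 + 91)))) = √(-20762 + 2*(-29 + 44*98)/(98*(-1 + 98))) = √(-20762 + 2*(1/98)*(-29 + 4312)/97) = √(-20762 + 2*(1/98)*(1/97)*4283) = √(-20762 + 4283/4753) = √(-98677503/4753) = 3*I*√1063524199/679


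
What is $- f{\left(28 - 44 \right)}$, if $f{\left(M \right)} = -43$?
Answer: $43$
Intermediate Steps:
$- f{\left(28 - 44 \right)} = \left(-1\right) \left(-43\right) = 43$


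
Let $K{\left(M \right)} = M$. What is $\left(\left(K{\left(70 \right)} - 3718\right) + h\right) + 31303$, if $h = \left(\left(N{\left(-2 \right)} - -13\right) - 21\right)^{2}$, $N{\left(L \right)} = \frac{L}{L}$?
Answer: $27704$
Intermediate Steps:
$N{\left(L \right)} = 1$
$h = 49$ ($h = \left(\left(1 - -13\right) - 21\right)^{2} = \left(\left(1 + 13\right) - 21\right)^{2} = \left(14 - 21\right)^{2} = \left(-7\right)^{2} = 49$)
$\left(\left(K{\left(70 \right)} - 3718\right) + h\right) + 31303 = \left(\left(70 - 3718\right) + 49\right) + 31303 = \left(-3648 + 49\right) + 31303 = -3599 + 31303 = 27704$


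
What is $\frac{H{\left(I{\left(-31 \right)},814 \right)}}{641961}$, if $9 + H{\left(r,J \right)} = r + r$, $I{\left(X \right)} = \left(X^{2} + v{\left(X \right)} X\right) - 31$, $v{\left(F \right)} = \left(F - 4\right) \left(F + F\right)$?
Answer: $- \frac{132689}{641961} \approx -0.20669$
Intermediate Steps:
$v{\left(F \right)} = 2 F \left(-4 + F\right)$ ($v{\left(F \right)} = \left(-4 + F\right) 2 F = 2 F \left(-4 + F\right)$)
$I{\left(X \right)} = -31 + X^{2} + 2 X^{2} \left(-4 + X\right)$ ($I{\left(X \right)} = \left(X^{2} + 2 X \left(-4 + X\right) X\right) - 31 = \left(X^{2} + 2 X^{2} \left(-4 + X\right)\right) - 31 = -31 + X^{2} + 2 X^{2} \left(-4 + X\right)$)
$H{\left(r,J \right)} = -9 + 2 r$ ($H{\left(r,J \right)} = -9 + \left(r + r\right) = -9 + 2 r$)
$\frac{H{\left(I{\left(-31 \right)},814 \right)}}{641961} = \frac{-9 + 2 \left(-31 - 7 \left(-31\right)^{2} + 2 \left(-31\right)^{3}\right)}{641961} = \left(-9 + 2 \left(-31 - 6727 + 2 \left(-29791\right)\right)\right) \frac{1}{641961} = \left(-9 + 2 \left(-31 - 6727 - 59582\right)\right) \frac{1}{641961} = \left(-9 + 2 \left(-66340\right)\right) \frac{1}{641961} = \left(-9 - 132680\right) \frac{1}{641961} = \left(-132689\right) \frac{1}{641961} = - \frac{132689}{641961}$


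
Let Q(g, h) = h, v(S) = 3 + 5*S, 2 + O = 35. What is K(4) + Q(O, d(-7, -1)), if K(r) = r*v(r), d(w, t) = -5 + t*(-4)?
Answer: 91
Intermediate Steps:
O = 33 (O = -2 + 35 = 33)
d(w, t) = -5 - 4*t
K(r) = r*(3 + 5*r)
K(4) + Q(O, d(-7, -1)) = 4*(3 + 5*4) + (-5 - 4*(-1)) = 4*(3 + 20) + (-5 + 4) = 4*23 - 1 = 92 - 1 = 91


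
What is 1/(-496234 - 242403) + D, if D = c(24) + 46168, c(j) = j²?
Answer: 34526847927/738637 ≈ 46744.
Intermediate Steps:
D = 46744 (D = 24² + 46168 = 576 + 46168 = 46744)
1/(-496234 - 242403) + D = 1/(-496234 - 242403) + 46744 = 1/(-738637) + 46744 = -1/738637 + 46744 = 34526847927/738637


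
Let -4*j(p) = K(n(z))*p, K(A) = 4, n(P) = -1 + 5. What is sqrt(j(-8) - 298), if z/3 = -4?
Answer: I*sqrt(290) ≈ 17.029*I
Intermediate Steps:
z = -12 (z = 3*(-4) = -12)
n(P) = 4
j(p) = -p
sqrt(j(-8) - 298) = sqrt(-1*(-8) - 298) = sqrt(8 - 298) = sqrt(-290) = I*sqrt(290)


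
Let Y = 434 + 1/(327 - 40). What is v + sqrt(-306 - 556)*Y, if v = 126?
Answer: 126 + 124559*I*sqrt(862)/287 ≈ 126.0 + 12742.0*I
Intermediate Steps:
Y = 124559/287 (Y = 434 + 1/287 = 124559/287 ≈ 434.00)
v + sqrt(-306 - 556)*Y = 126 + sqrt(-306 - 556)*(124559/287) = 126 + sqrt(-862)*(124559/287) = 126 + (I*sqrt(862))*(124559/287) = 126 + 124559*I*sqrt(862)/287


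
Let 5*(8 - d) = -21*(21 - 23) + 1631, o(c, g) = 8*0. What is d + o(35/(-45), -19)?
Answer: -1633/5 ≈ -326.60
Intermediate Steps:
o(c, g) = 0
d = -1633/5 (d = 8 - (-21*(21 - 23) + 1631)/5 = 8 - (-21*(-2) + 1631)/5 = 8 - (42 + 1631)/5 = 8 - ⅕*1673 = 8 - 1673/5 = -1633/5 ≈ -326.60)
d + o(35/(-45), -19) = -1633/5 + 0 = -1633/5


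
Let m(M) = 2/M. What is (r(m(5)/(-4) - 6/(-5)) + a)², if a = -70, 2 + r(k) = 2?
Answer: 4900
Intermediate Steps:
r(k) = 0 (r(k) = -2 + 2 = 0)
(r(m(5)/(-4) - 6/(-5)) + a)² = (0 - 70)² = (-70)² = 4900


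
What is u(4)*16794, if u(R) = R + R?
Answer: 134352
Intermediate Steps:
u(R) = 2*R
u(4)*16794 = (2*4)*16794 = 8*16794 = 134352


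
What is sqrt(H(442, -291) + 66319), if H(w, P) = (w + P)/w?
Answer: sqrt(12956411858)/442 ≈ 257.53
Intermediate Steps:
H(w, P) = (P + w)/w
sqrt(H(442, -291) + 66319) = sqrt((-291 + 442)/442 + 66319) = sqrt((1/442)*151 + 66319) = sqrt(151/442 + 66319) = sqrt(29313149/442) = sqrt(12956411858)/442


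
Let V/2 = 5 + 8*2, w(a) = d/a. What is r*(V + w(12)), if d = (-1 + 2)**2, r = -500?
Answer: -63125/3 ≈ -21042.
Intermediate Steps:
d = 1 (d = 1**2 = 1)
w(a) = 1/a
V = 42 (V = 2*(5 + 8*2) = 2*(5 + 16) = 2*21 = 42)
r*(V + w(12)) = -500*(42 + 1/12) = -500*505/12 = -63125/3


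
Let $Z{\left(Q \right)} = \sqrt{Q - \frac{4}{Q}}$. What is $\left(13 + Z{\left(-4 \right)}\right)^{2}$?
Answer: $\left(13 + i \sqrt{3}\right)^{2} \approx 166.0 + 45.033 i$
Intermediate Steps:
$\left(13 + Z{\left(-4 \right)}\right)^{2} = \left(13 + \sqrt{-4 - \frac{4}{-4}}\right)^{2} = \left(13 + \sqrt{-4 - -1}\right)^{2} = \left(13 + \sqrt{-4 + 1}\right)^{2} = \left(13 + \sqrt{-3}\right)^{2} = \left(13 + i \sqrt{3}\right)^{2}$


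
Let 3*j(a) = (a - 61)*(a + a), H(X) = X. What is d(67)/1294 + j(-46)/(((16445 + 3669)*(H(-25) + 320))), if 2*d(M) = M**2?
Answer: 39966835741/23034351660 ≈ 1.7351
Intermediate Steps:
d(M) = M**2/2
j(a) = 2*a*(-61 + a)/3 (j(a) = ((a - 61)*(a + a))/3 = ((-61 + a)*(2*a))/3 = (2*a*(-61 + a))/3 = 2*a*(-61 + a)/3)
d(67)/1294 + j(-46)/(((16445 + 3669)*(H(-25) + 320))) = ((1/2)*67**2)/1294 + ((2/3)*(-46)*(-61 - 46))/(((16445 + 3669)*(-25 + 320))) = ((1/2)*4489)*(1/1294) + ((2/3)*(-46)*(-107))/((20114*295)) = (4489/2)*(1/1294) + (9844/3)/5933630 = 4489/2588 + (9844/3)*(1/5933630) = 4489/2588 + 4922/8900445 = 39966835741/23034351660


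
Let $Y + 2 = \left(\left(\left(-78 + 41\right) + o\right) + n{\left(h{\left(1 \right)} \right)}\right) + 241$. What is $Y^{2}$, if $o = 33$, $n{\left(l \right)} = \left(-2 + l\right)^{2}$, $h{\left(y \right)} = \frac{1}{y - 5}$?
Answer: $\frac{14753281}{256} \approx 57630.0$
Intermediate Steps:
$h{\left(y \right)} = \frac{1}{-5 + y}$
$Y = \frac{3841}{16}$ ($Y = -2 + \left(\left(\left(\left(-78 + 41\right) + 33\right) + \left(-2 + \frac{1}{-5 + 1}\right)^{2}\right) + 241\right) = -2 + \left(\left(\left(-37 + 33\right) + \left(-2 + \frac{1}{-4}\right)^{2}\right) + 241\right) = -2 + \left(\left(-4 + \left(-2 - \frac{1}{4}\right)^{2}\right) + 241\right) = -2 + \left(\left(-4 + \left(- \frac{9}{4}\right)^{2}\right) + 241\right) = -2 + \left(\left(-4 + \frac{81}{16}\right) + 241\right) = -2 + \left(\frac{17}{16} + 241\right) = -2 + \frac{3873}{16} = \frac{3841}{16} \approx 240.06$)
$Y^{2} = \left(\frac{3841}{16}\right)^{2} = \frac{14753281}{256}$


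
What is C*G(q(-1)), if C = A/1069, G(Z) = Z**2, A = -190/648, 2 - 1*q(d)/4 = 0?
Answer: -1520/86589 ≈ -0.017554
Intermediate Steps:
q(d) = 8 (q(d) = 8 - 4*0 = 8 + 0 = 8)
A = -95/324 (A = -190*1/648 = -95/324 ≈ -0.29321)
C = -95/346356 (C = -95/324/1069 = -95/324*1/1069 = -95/346356 ≈ -0.00027428)
C*G(q(-1)) = -95/346356*8**2 = -95/346356*64 = -1520/86589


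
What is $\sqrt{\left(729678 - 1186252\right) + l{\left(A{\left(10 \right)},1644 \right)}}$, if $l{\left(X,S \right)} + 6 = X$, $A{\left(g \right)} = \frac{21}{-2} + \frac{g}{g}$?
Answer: $\frac{i \sqrt{1826358}}{2} \approx 675.71 i$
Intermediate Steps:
$A{\left(g \right)} = - \frac{19}{2}$ ($A{\left(g \right)} = 21 \left(- \frac{1}{2}\right) + 1 = - \frac{21}{2} + 1 = - \frac{19}{2}$)
$l{\left(X,S \right)} = -6 + X$
$\sqrt{\left(729678 - 1186252\right) + l{\left(A{\left(10 \right)},1644 \right)}} = \sqrt{\left(729678 - 1186252\right) - \frac{31}{2}} = \sqrt{-456574 - \frac{31}{2}} = \sqrt{- \frac{913179}{2}} = \frac{i \sqrt{1826358}}{2}$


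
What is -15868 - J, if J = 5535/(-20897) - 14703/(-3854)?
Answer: -1278247635685/80537038 ≈ -15872.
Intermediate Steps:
J = 285916701/80537038 (J = 5535*(-1/20897) - 14703*(-1/3854) = -5535/20897 + 14703/3854 = 285916701/80537038 ≈ 3.5501)
-15868 - J = -15868 - 1*285916701/80537038 = -15868 - 285916701/80537038 = -1278247635685/80537038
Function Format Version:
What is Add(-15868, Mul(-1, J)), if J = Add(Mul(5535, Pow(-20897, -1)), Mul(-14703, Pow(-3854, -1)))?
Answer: Rational(-1278247635685, 80537038) ≈ -15872.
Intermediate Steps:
J = Rational(285916701, 80537038) (J = Add(Mul(5535, Rational(-1, 20897)), Mul(-14703, Rational(-1, 3854))) = Add(Rational(-5535, 20897), Rational(14703, 3854)) = Rational(285916701, 80537038) ≈ 3.5501)
Add(-15868, Mul(-1, J)) = Add(-15868, Mul(-1, Rational(285916701, 80537038))) = Add(-15868, Rational(-285916701, 80537038)) = Rational(-1278247635685, 80537038)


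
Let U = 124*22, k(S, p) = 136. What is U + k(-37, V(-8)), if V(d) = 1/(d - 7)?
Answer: 2864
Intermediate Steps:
V(d) = 1/(-7 + d)
U = 2728
U + k(-37, V(-8)) = 2728 + 136 = 2864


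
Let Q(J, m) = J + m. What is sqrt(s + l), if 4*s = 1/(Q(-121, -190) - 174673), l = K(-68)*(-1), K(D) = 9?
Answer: 5*I*sqrt(11022985842)/174984 ≈ 3.0*I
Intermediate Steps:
l = -9 (l = 9*(-1) = -9)
s = -1/699936 (s = 1/(4*((-121 - 190) - 174673)) = 1/(4*(-311 - 174673)) = (1/4)/(-174984) = (1/4)*(-1/174984) = -1/699936 ≈ -1.4287e-6)
sqrt(s + l) = sqrt(-1/699936 - 9) = sqrt(-6299425/699936) = 5*I*sqrt(11022985842)/174984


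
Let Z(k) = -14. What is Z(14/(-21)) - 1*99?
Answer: -113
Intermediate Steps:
Z(14/(-21)) - 1*99 = -14 - 1*99 = -14 - 99 = -113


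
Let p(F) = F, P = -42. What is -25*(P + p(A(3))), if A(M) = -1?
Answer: 1075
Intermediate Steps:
-25*(P + p(A(3))) = -25*(-42 - 1) = -25*(-43) = 1075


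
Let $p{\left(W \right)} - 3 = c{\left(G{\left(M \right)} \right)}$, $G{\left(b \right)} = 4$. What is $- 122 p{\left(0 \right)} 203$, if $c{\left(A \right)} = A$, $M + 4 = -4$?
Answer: $-173362$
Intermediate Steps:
$M = -8$ ($M = -4 - 4 = -8$)
$p{\left(W \right)} = 7$ ($p{\left(W \right)} = 3 + 4 = 7$)
$- 122 p{\left(0 \right)} 203 = \left(-122\right) 7 \cdot 203 = \left(-854\right) 203 = -173362$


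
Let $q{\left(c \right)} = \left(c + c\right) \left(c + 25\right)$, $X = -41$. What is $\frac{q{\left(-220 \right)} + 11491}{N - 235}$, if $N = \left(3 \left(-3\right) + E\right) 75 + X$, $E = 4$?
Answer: $- \frac{97291}{651} \approx -149.45$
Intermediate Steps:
$q{\left(c \right)} = 2 c \left(25 + c\right)$
$N = -416$ ($N = \left(3 \left(-3\right) + 4\right) 75 - 41 = \left(-9 + 4\right) 75 - 41 = \left(-5\right) 75 - 41 = -375 - 41 = -416$)
$\frac{q{\left(-220 \right)} + 11491}{N - 235} = \frac{2 \left(-220\right) \left(25 - 220\right) + 11491}{-416 - 235} = \frac{2 \left(-220\right) \left(-195\right) + 11491}{-651} = \left(85800 + 11491\right) \left(- \frac{1}{651}\right) = 97291 \left(- \frac{1}{651}\right) = - \frac{97291}{651}$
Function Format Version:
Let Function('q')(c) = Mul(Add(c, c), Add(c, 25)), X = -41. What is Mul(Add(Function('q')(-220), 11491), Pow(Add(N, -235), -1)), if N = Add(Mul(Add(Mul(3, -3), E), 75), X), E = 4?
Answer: Rational(-97291, 651) ≈ -149.45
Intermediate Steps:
Function('q')(c) = Mul(2, c, Add(25, c)) (Function('q')(c) = Mul(Mul(2, c), Add(25, c)) = Mul(2, c, Add(25, c)))
N = -416 (N = Add(Mul(Add(Mul(3, -3), 4), 75), -41) = Add(Mul(Add(-9, 4), 75), -41) = Add(Mul(-5, 75), -41) = Add(-375, -41) = -416)
Mul(Add(Function('q')(-220), 11491), Pow(Add(N, -235), -1)) = Mul(Add(Mul(2, -220, Add(25, -220)), 11491), Pow(Add(-416, -235), -1)) = Mul(Add(Mul(2, -220, -195), 11491), Pow(-651, -1)) = Mul(Add(85800, 11491), Rational(-1, 651)) = Mul(97291, Rational(-1, 651)) = Rational(-97291, 651)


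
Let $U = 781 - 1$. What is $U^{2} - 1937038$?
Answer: $-1328638$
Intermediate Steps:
$U = 780$ ($U = 781 - 1 = 780$)
$U^{2} - 1937038 = 780^{2} - 1937038 = 608400 - 1937038 = -1328638$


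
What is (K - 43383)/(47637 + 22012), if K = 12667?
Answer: -30716/69649 ≈ -0.44101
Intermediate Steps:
(K - 43383)/(47637 + 22012) = (12667 - 43383)/(47637 + 22012) = -30716/69649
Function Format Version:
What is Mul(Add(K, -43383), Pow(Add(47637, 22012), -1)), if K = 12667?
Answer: Rational(-30716, 69649) ≈ -0.44101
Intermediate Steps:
Mul(Add(K, -43383), Pow(Add(47637, 22012), -1)) = Mul(Add(12667, -43383), Pow(Add(47637, 22012), -1)) = Mul(-30716, Pow(69649, -1)) = Mul(-30716, Rational(1, 69649)) = Rational(-30716, 69649)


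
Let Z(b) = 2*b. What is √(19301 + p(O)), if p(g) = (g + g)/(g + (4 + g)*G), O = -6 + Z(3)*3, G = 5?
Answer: √10210367/23 ≈ 138.93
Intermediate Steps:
O = 12 (O = -6 + (2*3)*3 = -6 + 6*3 = -6 + 18 = 12)
p(g) = 2*g/(20 + 6*g) (p(g) = (g + g)/(g + (4 + g)*5) = (2*g)/(g + (20 + 5*g)) = (2*g)/(20 + 6*g) = 2*g/(20 + 6*g))
√(19301 + p(O)) = √(19301 + 12/(10 + 3*12)) = √(19301 + 12/(10 + 36)) = √(19301 + 12/46) = √(19301 + 12*(1/46)) = √(19301 + 6/23) = √(443929/23) = √10210367/23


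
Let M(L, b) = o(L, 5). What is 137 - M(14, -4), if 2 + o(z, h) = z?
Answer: 125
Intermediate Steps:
o(z, h) = -2 + z
M(L, b) = -2 + L
137 - M(14, -4) = 137 - (-2 + 14) = 137 - 1*12 = 137 - 12 = 125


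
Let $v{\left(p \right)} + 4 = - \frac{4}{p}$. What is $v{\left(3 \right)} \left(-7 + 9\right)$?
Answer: $- \frac{32}{3} \approx -10.667$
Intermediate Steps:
$v{\left(p \right)} = -4 - \frac{4}{p}$
$v{\left(3 \right)} \left(-7 + 9\right) = \left(-4 - \frac{4}{3}\right) \left(-7 + 9\right) = \left(-4 - \frac{4}{3}\right) 2 = \left(- \frac{16}{3}\right) 2 = - \frac{32}{3}$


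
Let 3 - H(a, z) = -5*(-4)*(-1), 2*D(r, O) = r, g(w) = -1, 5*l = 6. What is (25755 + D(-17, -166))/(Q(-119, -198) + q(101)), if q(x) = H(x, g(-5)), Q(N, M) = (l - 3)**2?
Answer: 1287325/1312 ≈ 981.19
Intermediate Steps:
l = 6/5 (l = (1/5)*6 = 6/5 ≈ 1.2000)
D(r, O) = r/2
H(a, z) = 23 (H(a, z) = 3 - (-5*(-4))*(-1) = 3 - 20*(-1) = 3 - 1*(-20) = 3 + 20 = 23)
Q(N, M) = 81/25 (Q(N, M) = (6/5 - 3)**2 = (-9/5)**2 = 81/25)
q(x) = 23
(25755 + D(-17, -166))/(Q(-119, -198) + q(101)) = (25755 + (1/2)*(-17))/(81/25 + 23) = (25755 - 17/2)/(656/25) = (51493/2)*(25/656) = 1287325/1312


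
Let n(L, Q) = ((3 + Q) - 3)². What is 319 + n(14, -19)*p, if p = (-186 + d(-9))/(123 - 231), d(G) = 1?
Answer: 101237/108 ≈ 937.38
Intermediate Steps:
n(L, Q) = Q²
p = 185/108 (p = (-186 + 1)/(123 - 231) = -185/(-108) = -185*(-1/108) = 185/108 ≈ 1.7130)
319 + n(14, -19)*p = 319 + (-19)²*(185/108) = 319 + 361*(185/108) = 319 + 66785/108 = 101237/108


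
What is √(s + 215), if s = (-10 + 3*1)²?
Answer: 2*√66 ≈ 16.248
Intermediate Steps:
s = 49 (s = (-10 + 3)² = (-7)² = 49)
√(s + 215) = √(49 + 215) = √264 = 2*√66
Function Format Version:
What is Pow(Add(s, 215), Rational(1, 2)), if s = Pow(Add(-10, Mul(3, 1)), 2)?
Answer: Mul(2, Pow(66, Rational(1, 2))) ≈ 16.248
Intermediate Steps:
s = 49 (s = Pow(Add(-10, 3), 2) = Pow(-7, 2) = 49)
Pow(Add(s, 215), Rational(1, 2)) = Pow(Add(49, 215), Rational(1, 2)) = Pow(264, Rational(1, 2)) = Mul(2, Pow(66, Rational(1, 2)))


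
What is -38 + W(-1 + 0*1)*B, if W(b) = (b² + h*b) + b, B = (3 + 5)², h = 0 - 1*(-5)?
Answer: -358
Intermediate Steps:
h = 5 (h = 0 + 5 = 5)
B = 64 (B = 8² = 64)
W(b) = b² + 6*b (W(b) = (b² + 5*b) + b = b² + 6*b)
-38 + W(-1 + 0*1)*B = -38 + ((-1 + 0*1)*(6 + (-1 + 0*1)))*64 = -38 + ((-1 + 0)*(6 + (-1 + 0)))*64 = -38 - (6 - 1)*64 = -38 - 1*5*64 = -38 - 5*64 = -38 - 320 = -358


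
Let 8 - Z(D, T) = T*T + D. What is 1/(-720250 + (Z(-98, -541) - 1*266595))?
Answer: -1/1279420 ≈ -7.8160e-7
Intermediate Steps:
Z(D, T) = 8 - D - T**2 (Z(D, T) = 8 - (T*T + D) = 8 - (T**2 + D) = 8 - (D + T**2) = 8 + (-D - T**2) = 8 - D - T**2)
1/(-720250 + (Z(-98, -541) - 1*266595)) = 1/(-720250 + ((8 - 1*(-98) - 1*(-541)**2) - 1*266595)) = 1/(-720250 + ((8 + 98 - 1*292681) - 266595)) = 1/(-720250 + ((8 + 98 - 292681) - 266595)) = 1/(-720250 + (-292575 - 266595)) = 1/(-720250 - 559170) = 1/(-1279420) = -1/1279420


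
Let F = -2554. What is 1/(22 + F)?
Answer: -1/2532 ≈ -0.00039494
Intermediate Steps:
1/(22 + F) = 1/(22 - 2554) = 1/(-2532) = -1/2532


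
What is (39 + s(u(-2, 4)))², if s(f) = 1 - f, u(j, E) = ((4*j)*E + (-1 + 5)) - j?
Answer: 4356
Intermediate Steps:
u(j, E) = 4 - j + 4*E*j (u(j, E) = (4*E*j + 4) - j = (4 + 4*E*j) - j = 4 - j + 4*E*j)
(39 + s(u(-2, 4)))² = (39 + (1 - (4 - 1*(-2) + 4*4*(-2))))² = (39 + (1 - (4 + 2 - 32)))² = (39 + (1 - 1*(-26)))² = (39 + (1 + 26))² = (39 + 27)² = 66² = 4356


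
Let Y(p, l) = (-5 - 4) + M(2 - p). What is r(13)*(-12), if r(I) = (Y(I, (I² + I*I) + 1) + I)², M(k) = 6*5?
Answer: -13872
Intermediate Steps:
M(k) = 30
Y(p, l) = 21 (Y(p, l) = (-5 - 4) + 30 = -9 + 30 = 21)
r(I) = (21 + I)²
r(13)*(-12) = (21 + 13)²*(-12) = 34²*(-12) = 1156*(-12) = -13872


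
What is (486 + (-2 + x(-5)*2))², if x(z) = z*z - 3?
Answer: 278784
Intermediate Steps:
x(z) = -3 + z² (x(z) = z² - 3 = -3 + z²)
(486 + (-2 + x(-5)*2))² = (486 + (-2 + (-3 + (-5)²)*2))² = (486 + (-2 + (-3 + 25)*2))² = (486 + (-2 + 22*2))² = (486 + (-2 + 44))² = (486 + 42)² = 528² = 278784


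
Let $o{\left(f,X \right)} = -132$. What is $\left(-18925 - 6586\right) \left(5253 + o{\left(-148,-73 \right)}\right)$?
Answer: $-130641831$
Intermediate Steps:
$\left(-18925 - 6586\right) \left(5253 + o{\left(-148,-73 \right)}\right) = \left(-18925 - 6586\right) \left(5253 - 132\right) = \left(-25511\right) 5121 = -130641831$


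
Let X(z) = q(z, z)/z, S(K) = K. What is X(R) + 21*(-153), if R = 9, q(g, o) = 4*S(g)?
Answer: -3209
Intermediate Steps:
q(g, o) = 4*g
X(z) = 4 (X(z) = (4*z)/z = 4)
X(R) + 21*(-153) = 4 + 21*(-153) = 4 - 3213 = -3209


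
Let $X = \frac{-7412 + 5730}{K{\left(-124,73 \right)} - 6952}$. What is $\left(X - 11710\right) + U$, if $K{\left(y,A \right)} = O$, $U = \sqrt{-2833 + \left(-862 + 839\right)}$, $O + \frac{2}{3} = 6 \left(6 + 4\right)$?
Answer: $- \frac{121067167}{10339} + 2 i \sqrt{714} \approx -11710.0 + 53.442 i$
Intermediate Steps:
$O = \frac{178}{3}$ ($O = - \frac{2}{3} + 6 \left(6 + 4\right) = - \frac{2}{3} + 6 \cdot 10 = - \frac{2}{3} + 60 = \frac{178}{3} \approx 59.333$)
$U = 2 i \sqrt{714}$ ($U = \sqrt{-2833 - 23} = \sqrt{-2856} = 2 i \sqrt{714} \approx 53.442 i$)
$K{\left(y,A \right)} = \frac{178}{3}$
$X = \frac{2523}{10339}$ ($X = \frac{-7412 + 5730}{\frac{178}{3} - 6952} = - \frac{1682}{- \frac{20678}{3}} = \left(-1682\right) \left(- \frac{3}{20678}\right) = \frac{2523}{10339} \approx 0.24403$)
$\left(X - 11710\right) + U = \left(\frac{2523}{10339} - 11710\right) + 2 i \sqrt{714} = - \frac{121067167}{10339} + 2 i \sqrt{714}$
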